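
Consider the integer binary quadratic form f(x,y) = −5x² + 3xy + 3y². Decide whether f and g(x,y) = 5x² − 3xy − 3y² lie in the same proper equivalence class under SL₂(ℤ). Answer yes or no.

D₁ = 69, D₂ = 69
river cycle of f (length 4): (3, 3, -5), (-5, 7, 1), (1, 7, -5), (-5, 3, 3)
river cycle of g (length 4): (-3, 3, 5), (5, 7, -1), (-1, 7, 5), (5, 3, -3)
cycles differ ⇒ inequivalent

no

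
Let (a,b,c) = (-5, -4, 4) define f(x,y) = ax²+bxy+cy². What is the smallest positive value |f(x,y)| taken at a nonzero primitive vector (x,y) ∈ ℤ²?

descent: ρ → (4,4,-5)  [lands on river]
river: ρ → (-5,6,3)
river: ρ → (3,6,-5)
river: ρ → (-5,4,4)
closes: descent 1, river 4
min |a| on river = 3

3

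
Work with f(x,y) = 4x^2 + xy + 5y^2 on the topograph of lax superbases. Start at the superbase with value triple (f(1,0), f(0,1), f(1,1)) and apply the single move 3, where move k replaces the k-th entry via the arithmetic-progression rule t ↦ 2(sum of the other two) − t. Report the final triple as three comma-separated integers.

start (4,5,10) = (f(1,0),f(0,1),f(1,1))
replace slot 3: 2·(4+5) − 10 = 8 → (4,5,8)

4,5,8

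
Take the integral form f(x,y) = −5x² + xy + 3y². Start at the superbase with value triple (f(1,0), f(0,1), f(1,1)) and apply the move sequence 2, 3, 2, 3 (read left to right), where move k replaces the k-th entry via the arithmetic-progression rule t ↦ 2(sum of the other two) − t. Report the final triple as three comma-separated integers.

start (-5,3,-1) = (f(1,0),f(0,1),f(1,1))
replace slot 2: 2·((-5)+(-1)) − 3 = -15 → (-5,-15,-1)
replace slot 3: 2·((-5)+(-15)) − (-1) = -39 → (-5,-15,-39)
replace slot 2: 2·((-5)+(-39)) − (-15) = -73 → (-5,-73,-39)
replace slot 3: 2·((-5)+(-73)) − (-39) = -117 → (-5,-73,-117)

-5,-73,-117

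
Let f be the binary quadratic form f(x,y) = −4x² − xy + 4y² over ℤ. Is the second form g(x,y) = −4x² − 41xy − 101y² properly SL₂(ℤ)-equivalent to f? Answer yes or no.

D₁ = 65, D₂ = 65
river cycle of f (length 6): (4, 1, -4), (-4, 7, 1), (1, 7, -4), (-4, 1, 4), (4, 7, -1), (-1, 7, 4)
river cycle of g (length 6): (-4, 7, 1), (1, 7, -4), (-4, 1, 4), (4, 7, -1), (-1, 7, 4), (4, 1, -4)
cycles coincide ⇒ equivalent

yes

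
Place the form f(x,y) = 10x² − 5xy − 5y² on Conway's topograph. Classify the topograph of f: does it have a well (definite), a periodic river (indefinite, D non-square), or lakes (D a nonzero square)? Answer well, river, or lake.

D = b²−4ac = (-5)² − 4·10·(-5) = 225
D = 15² is a perfect square ⇒ form factors over ℤ ⇒ lakes

lake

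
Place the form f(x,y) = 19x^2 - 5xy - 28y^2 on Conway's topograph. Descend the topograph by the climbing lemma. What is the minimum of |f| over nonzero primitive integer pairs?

descent: ρ → (-28,5,19)
descent: ρ → (19,33,-14)  [lands on river]
river: ρ → (-14,23,29)
river: ρ → (29,35,-8)
river: ρ → (-8,45,4)
river: ρ → (4,43,-19)
river: ρ → (-19,33,14)
river: ρ → (14,23,-29)
river: ρ → (-29,35,8)
river: ρ → (8,45,-4)
river: ρ → (-4,43,19)
closes: descent 2, river 10
min |a| on river = 4

4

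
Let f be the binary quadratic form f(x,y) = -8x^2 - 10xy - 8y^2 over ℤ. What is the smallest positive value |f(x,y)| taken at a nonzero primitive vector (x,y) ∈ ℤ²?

translate: b→-6 (≡10 mod 16), so (8,10,8)→(8,-6,6)
flip: (8,-6,6)→(6,6,8)
reduced (well bottom): (6,6,8) with a≤c, −a<b≤a
well minimum |f| = |-6| = 6 (negative-definite)

6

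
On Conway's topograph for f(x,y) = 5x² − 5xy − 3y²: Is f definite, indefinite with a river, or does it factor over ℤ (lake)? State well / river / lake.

D = b²−4ac = (-5)² − 4·5·(-3) = 85
D > 0 non-square ⇒ indefinite ⇒ periodic river

river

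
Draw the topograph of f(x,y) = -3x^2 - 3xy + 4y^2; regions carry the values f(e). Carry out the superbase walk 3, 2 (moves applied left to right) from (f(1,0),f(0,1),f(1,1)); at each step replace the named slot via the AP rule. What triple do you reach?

start (-3,4,-2) = (f(1,0),f(0,1),f(1,1))
replace slot 3: 2·((-3)+4) − (-2) = 4 → (-3,4,4)
replace slot 2: 2·((-3)+4) − 4 = -2 → (-3,-2,4)

-3,-2,4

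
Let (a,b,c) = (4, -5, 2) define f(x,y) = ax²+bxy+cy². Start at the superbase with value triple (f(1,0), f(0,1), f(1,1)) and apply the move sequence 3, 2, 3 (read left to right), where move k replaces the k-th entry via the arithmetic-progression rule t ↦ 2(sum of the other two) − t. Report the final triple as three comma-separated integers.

start (4,2,1) = (f(1,0),f(0,1),f(1,1))
replace slot 3: 2·(4+2) − 1 = 11 → (4,2,11)
replace slot 2: 2·(4+11) − 2 = 28 → (4,28,11)
replace slot 3: 2·(4+28) − 11 = 53 → (4,28,53)

4,28,53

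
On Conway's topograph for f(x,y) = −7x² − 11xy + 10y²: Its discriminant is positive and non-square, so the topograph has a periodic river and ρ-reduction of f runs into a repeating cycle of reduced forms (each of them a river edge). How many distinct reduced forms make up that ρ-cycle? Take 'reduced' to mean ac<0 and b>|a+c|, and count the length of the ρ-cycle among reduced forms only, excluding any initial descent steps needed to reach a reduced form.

D = 401, ⌊√D⌋ = 20
descent: ρ → (10,11,-7)  [lands on river]
river: ρ → (-7,17,4)
river: ρ → (4,15,-11)
river: ρ → (-11,7,8)
river: ρ → (8,9,-10)
river: ρ → (-10,11,7)
river: ρ → (7,17,-4)
river: ρ → (-4,15,11)
river: ρ → (11,7,-8)
river: ρ → (-8,9,10)
ρ-cycle length = 10 (tail of 1 descent step not counted)

10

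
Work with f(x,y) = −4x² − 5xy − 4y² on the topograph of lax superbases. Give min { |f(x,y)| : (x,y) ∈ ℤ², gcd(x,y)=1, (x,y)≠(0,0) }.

translate: b→-3 (≡5 mod 8), so (4,5,4)→(4,-3,3)
flip: (4,-3,3)→(3,3,4)
reduced (well bottom): (3,3,4) with a≤c, −a<b≤a
well minimum |f| = |-3| = 3 (negative-definite)

3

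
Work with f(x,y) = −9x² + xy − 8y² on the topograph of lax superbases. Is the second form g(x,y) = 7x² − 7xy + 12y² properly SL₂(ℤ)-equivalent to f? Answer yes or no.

D₁ = -287, D₂ = -287
f is negative-definite; reduce −f:
−f: flip: (9,-1,8)→(8,1,9)
−f: reduced (well bottom): (8,1,9) with a≤c, −a<b≤a
flip sign back: reduced form of f is (-8,-1,-9)
g: translate: b→7 (≡-7 mod 14), so (7,-7,12)→(7,7,12)
g: reduced (well bottom): (7,7,12) with a≤c, −a<b≤a
reduced forms (-8, -1, -9) vs (7, 7, 12) ⇒ inequivalent

no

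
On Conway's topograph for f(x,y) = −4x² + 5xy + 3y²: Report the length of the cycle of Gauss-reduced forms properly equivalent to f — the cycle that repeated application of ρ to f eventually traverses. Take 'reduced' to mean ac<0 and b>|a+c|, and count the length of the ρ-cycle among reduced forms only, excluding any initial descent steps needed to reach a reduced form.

D = 73, ⌊√D⌋ = 8
river: ρ → (3,7,-2)
river: ρ → (-2,5,6)
river: ρ → (6,7,-1)
river: ρ → (-1,7,6)
river: ρ → (6,5,-2)
river: ρ → (-2,7,3)
river: ρ → (3,5,-4)
river: ρ → (-4,3,4)
river: ρ → (4,5,-3)
river: ρ → (-3,7,2)
river: ρ → (2,5,-6)
river: ρ → (-6,7,1)
river: ρ → (1,7,-6)
river: ρ → (-6,5,2)
river: ρ → (2,7,-3)
river: ρ → (-3,5,4)
river: ρ → (4,3,-4)
river: ρ → (-4,5,3)
ρ-cycle length = 18 (tail of 0 descent steps not counted)

18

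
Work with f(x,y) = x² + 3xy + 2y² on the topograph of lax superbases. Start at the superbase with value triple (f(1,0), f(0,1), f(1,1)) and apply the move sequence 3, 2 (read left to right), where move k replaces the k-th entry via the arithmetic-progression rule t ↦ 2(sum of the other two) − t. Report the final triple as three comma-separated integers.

start (1,2,6) = (f(1,0),f(0,1),f(1,1))
replace slot 3: 2·(1+2) − 6 = 0 → (1,2,0)
replace slot 2: 2·(1+0) − 2 = 0 → (1,0,0)

1,0,0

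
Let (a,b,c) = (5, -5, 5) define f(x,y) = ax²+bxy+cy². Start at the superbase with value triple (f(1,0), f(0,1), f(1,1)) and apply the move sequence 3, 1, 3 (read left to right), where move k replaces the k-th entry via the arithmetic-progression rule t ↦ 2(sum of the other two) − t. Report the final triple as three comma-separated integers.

start (5,5,5) = (f(1,0),f(0,1),f(1,1))
replace slot 3: 2·(5+5) − 5 = 15 → (5,5,15)
replace slot 1: 2·(5+15) − 5 = 35 → (35,5,15)
replace slot 3: 2·(35+5) − 15 = 65 → (35,5,65)

35,5,65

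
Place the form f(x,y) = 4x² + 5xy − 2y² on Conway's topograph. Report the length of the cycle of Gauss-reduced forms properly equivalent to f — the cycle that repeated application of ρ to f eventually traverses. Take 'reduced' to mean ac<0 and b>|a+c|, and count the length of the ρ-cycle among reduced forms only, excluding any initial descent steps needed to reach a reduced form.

D = 57, ⌊√D⌋ = 7
river: ρ → (-2,7,1)
river: ρ → (1,7,-2)
river: ρ → (-2,5,4)
river: ρ → (4,3,-3)
river: ρ → (-3,3,4)
river: ρ → (4,5,-2)
ρ-cycle length = 6 (tail of 0 descent steps not counted)

6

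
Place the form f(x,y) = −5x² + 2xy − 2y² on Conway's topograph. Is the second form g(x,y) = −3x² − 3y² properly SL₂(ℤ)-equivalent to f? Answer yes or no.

D₁ = -36, D₂ = -36
f is negative-definite; reduce −f:
−f: flip: (5,-2,2)→(2,2,5)
−f: reduced (well bottom): (2,2,5) with a≤c, −a<b≤a
flip sign back: reduced form of f is (-2,-2,-5)
g is negative-definite; reduce −g:
−g: reduced (well bottom): (3,0,3) with a≤c, −a<b≤a
flip sign back: reduced form of g is (-3,0,-3)
reduced forms (-2, -2, -5) vs (-3, 0, -3) ⇒ inequivalent

no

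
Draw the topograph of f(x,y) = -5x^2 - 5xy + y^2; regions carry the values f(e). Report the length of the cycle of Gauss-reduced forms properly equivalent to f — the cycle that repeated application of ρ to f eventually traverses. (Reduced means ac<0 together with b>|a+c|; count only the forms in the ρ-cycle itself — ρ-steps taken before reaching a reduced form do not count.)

D = 45, ⌊√D⌋ = 6
descent: ρ → (1,5,-5)  [lands on river]
river: ρ → (-5,5,1)
ρ-cycle length = 2 (tail of 1 descent step not counted)

2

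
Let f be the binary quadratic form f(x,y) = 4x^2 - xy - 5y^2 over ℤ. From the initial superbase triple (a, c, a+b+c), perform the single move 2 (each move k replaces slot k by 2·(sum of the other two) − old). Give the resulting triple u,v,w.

start (4,-5,-2) = (f(1,0),f(0,1),f(1,1))
replace slot 2: 2·(4+(-2)) − (-5) = 9 → (4,9,-2)

4,9,-2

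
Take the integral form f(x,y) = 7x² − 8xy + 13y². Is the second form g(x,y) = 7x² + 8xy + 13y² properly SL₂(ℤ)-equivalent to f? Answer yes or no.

D₁ = -300, D₂ = -300
f: translate: b→6 (≡-8 mod 14), so (7,-8,13)→(7,6,12)
f: reduced (well bottom): (7,6,12) with a≤c, −a<b≤a
g: translate: b→-6 (≡8 mod 14), so (7,8,13)→(7,-6,12)
g: reduced (well bottom): (7,-6,12) with a≤c, −a<b≤a
reduced forms (7, 6, 12) vs (7, -6, 12) ⇒ inequivalent

no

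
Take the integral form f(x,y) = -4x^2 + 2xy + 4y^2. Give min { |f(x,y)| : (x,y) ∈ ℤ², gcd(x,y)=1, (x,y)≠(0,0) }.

river: ρ → (4,6,-2)
river: ρ → (-2,6,4)
river: ρ → (4,2,-4)
river: ρ → (-4,6,2)
river: ρ → (2,6,-4)
river: ρ → (-4,2,4)
closes: descent 0, river 6
min |a| on river = 2

2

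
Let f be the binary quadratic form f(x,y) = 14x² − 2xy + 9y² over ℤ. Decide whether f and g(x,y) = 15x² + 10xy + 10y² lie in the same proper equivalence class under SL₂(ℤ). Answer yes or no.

D₁ = -500, D₂ = -500
f: flip: (14,-2,9)→(9,2,14)
f: reduced (well bottom): (9,2,14) with a≤c, −a<b≤a
g: flip: (15,10,10)→(10,-10,15)
g: translate: b→10 (≡-10 mod 20), so (10,-10,15)→(10,10,15)
g: reduced (well bottom): (10,10,15) with a≤c, −a<b≤a
reduced forms (9, 2, 14) vs (10, 10, 15) ⇒ inequivalent

no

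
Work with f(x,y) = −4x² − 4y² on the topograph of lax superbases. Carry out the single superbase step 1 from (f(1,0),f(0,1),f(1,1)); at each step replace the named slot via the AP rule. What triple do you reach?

start (-4,-4,-8) = (f(1,0),f(0,1),f(1,1))
replace slot 1: 2·((-4)+(-8)) − (-4) = -20 → (-20,-4,-8)

-20,-4,-8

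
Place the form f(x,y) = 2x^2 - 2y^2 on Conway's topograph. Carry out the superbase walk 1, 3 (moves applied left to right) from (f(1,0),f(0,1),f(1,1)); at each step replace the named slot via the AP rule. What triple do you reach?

start (2,-2,0) = (f(1,0),f(0,1),f(1,1))
replace slot 1: 2·((-2)+0) − 2 = -6 → (-6,-2,0)
replace slot 3: 2·((-6)+(-2)) − 0 = -16 → (-6,-2,-16)

-6,-2,-16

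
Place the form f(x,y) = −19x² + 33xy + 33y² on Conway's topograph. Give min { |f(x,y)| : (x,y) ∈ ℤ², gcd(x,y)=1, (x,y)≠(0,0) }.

river: ρ → (33,33,-19)
river: ρ → (-19,43,23)
river: ρ → (23,49,-13)
river: ρ → (-13,55,11)
river: ρ → (11,55,-13)
river: ρ → (-13,49,23)
river: ρ → (23,43,-19)
river: ρ → (-19,33,33)
closes: descent 0, river 8
min |a| on river = 11

11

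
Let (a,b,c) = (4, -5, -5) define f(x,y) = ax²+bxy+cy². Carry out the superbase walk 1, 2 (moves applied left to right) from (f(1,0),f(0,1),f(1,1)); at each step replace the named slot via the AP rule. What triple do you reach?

start (4,-5,-6) = (f(1,0),f(0,1),f(1,1))
replace slot 1: 2·((-5)+(-6)) − 4 = -26 → (-26,-5,-6)
replace slot 2: 2·((-26)+(-6)) − (-5) = -59 → (-26,-59,-6)

-26,-59,-6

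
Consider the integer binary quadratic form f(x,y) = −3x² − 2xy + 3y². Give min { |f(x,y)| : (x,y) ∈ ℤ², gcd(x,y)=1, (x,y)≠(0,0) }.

descent: ρ → (3,2,-3)  [lands on river]
river: ρ → (-3,4,2)
river: ρ → (2,4,-3)
river: ρ → (-3,2,3)
river: ρ → (3,4,-2)
river: ρ → (-2,4,3)
closes: descent 1, river 6
min |a| on river = 2

2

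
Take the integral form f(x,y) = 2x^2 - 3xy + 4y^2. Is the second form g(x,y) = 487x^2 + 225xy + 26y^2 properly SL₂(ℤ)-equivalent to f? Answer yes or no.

D₁ = -23, D₂ = -23
f: translate: b→1 (≡-3 mod 4), so (2,-3,4)→(2,1,3)
f: reduced (well bottom): (2,1,3) with a≤c, −a<b≤a
g: flip: (487,225,26)→(26,-225,487)
g: translate: b→-17 (≡-225 mod 52), so (26,-225,487)→(26,-17,3)
g: flip: (26,-17,3)→(3,17,26)
g: translate: b→-1 (≡17 mod 6), so (3,17,26)→(3,-1,2)
g: flip: (3,-1,2)→(2,1,3)
g: reduced (well bottom): (2,1,3) with a≤c, −a<b≤a
reduced forms (2, 1, 3) vs (2, 1, 3) ⇒ equivalent

yes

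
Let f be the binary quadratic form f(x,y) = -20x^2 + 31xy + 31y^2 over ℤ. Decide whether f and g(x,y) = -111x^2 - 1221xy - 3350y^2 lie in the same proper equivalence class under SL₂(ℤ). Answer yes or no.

D₁ = 3441, D₂ = 3441
river cycle of f (length 36): (31, 31, -20), (-20, 49, 13), (13, 55, -8), (-8, 57, 6), (6, 51, -35), (-35, 19, 22), (22, 25, -32), (-32, 39, 15), (15, 51, -14), (-14, 33, 42), … (26 more)
river cycle of g (length 36): (-20, 49, 13), (13, 55, -8), (-8, 57, 6), (6, 51, -35), (-35, 19, 22), (22, 25, -32), (-32, 39, 15), (15, 51, -14), (-14, 33, 42), (42, 51, -5), … (26 more)
cycles coincide ⇒ equivalent

yes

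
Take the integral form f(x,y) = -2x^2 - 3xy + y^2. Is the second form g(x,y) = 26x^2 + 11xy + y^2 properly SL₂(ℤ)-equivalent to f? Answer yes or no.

D₁ = 17, D₂ = 17
river cycle of f (length 6): (1, 3, -2), (-2, 1, 2), (2, 3, -1), (-1, 3, 2), (2, 1, -2), (-2, 3, 1)
river cycle of g (length 6): (1, 3, -2), (-2, 1, 2), (2, 3, -1), (-1, 3, 2), (2, 1, -2), (-2, 3, 1)
cycles coincide ⇒ equivalent

yes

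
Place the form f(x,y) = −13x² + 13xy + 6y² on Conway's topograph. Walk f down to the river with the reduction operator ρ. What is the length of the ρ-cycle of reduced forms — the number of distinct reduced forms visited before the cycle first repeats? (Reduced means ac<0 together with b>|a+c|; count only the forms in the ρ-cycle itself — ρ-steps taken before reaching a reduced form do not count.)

D = 481, ⌊√D⌋ = 21
river: ρ → (6,11,-15)
river: ρ → (-15,19,2)
river: ρ → (2,21,-5)
river: ρ → (-5,19,6)
river: ρ → (6,17,-8)
river: ρ → (-8,15,8)
river: ρ → (8,17,-6)
river: ρ → (-6,19,5)
river: ρ → (5,21,-2)
river: ρ → (-2,19,15)
river: ρ → (15,11,-6)
river: ρ → (-6,13,13)
river: ρ → (13,13,-6)
river: ρ → (-6,11,15)
river: ρ → (15,19,-2)
river: ρ → (-2,21,5)
river: ρ → (5,19,-6)
river: ρ → (-6,17,8)
river: ρ → (8,15,-8)
river: ρ → (-8,17,6)
river: ρ → (6,19,-5)
river: ρ → (-5,21,2)
river: ρ → (2,19,-15)
river: ρ → (-15,11,6)
river: ρ → (6,13,-13)
river: ρ → (-13,13,6)
ρ-cycle length = 26 (tail of 0 descent steps not counted)

26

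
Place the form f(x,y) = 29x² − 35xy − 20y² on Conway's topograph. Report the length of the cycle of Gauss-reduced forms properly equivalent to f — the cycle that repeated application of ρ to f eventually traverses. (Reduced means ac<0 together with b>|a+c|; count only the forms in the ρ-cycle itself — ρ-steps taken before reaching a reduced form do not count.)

D = 3545, ⌊√D⌋ = 59
descent: ρ → (-20,35,29)  [lands on river]
river: ρ → (29,23,-26)
river: ρ → (-26,29,26)
river: ρ → (26,23,-29)
river: ρ → (-29,35,20)
river: ρ → (20,45,-19)
river: ρ → (-19,31,34)
river: ρ → (34,37,-16)
river: ρ → (-16,59,1)
river: ρ → (1,59,-16)
river: ρ → (-16,37,34)
river: ρ → (34,31,-19)
river: ρ → (-19,45,20)
river: ρ → (20,35,-29)
river: ρ → (-29,23,26)
river: ρ → (26,29,-26)
river: ρ → (-26,23,29)
river: ρ → (29,35,-20)
river: ρ → (-20,45,19)
river: ρ → (19,31,-34)
river: ρ → (-34,37,16)
river: ρ → (16,59,-1)
river: ρ → (-1,59,16)
river: ρ → (16,37,-34)
river: ρ → (-34,31,19)
river: ρ → (19,45,-20)
ρ-cycle length = 26 (tail of 1 descent step not counted)

26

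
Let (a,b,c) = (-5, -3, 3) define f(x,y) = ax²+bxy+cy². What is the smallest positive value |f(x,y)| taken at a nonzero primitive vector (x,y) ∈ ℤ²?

descent: ρ → (3,3,-5)  [lands on river]
river: ρ → (-5,7,1)
river: ρ → (1,7,-5)
river: ρ → (-5,3,3)
closes: descent 1, river 4
min |a| on river = 1

1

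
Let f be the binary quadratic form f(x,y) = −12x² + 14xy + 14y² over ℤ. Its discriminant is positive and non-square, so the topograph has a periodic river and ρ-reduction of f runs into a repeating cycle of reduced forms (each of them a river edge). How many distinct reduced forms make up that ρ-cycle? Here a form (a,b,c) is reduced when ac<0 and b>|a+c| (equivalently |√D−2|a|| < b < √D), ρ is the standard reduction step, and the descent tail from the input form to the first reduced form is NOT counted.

D = 868, ⌊√D⌋ = 29
river: ρ → (14,14,-12)
river: ρ → (-12,10,16)
river: ρ → (16,22,-6)
river: ρ → (-6,26,8)
river: ρ → (8,22,-12)
river: ρ → (-12,26,4)
river: ρ → (4,22,-24)
river: ρ → (-24,26,2)
river: ρ → (2,26,-24)
river: ρ → (-24,22,4)
river: ρ → (4,26,-12)
river: ρ → (-12,22,8)
river: ρ → (8,26,-6)
river: ρ → (-6,22,16)
river: ρ → (16,10,-12)
river: ρ → (-12,14,14)
ρ-cycle length = 16 (tail of 0 descent steps not counted)

16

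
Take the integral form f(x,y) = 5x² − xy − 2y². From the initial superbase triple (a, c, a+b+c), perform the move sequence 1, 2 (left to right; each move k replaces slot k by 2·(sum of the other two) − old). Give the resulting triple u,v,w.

start (5,-2,2) = (f(1,0),f(0,1),f(1,1))
replace slot 1: 2·((-2)+2) − 5 = -5 → (-5,-2,2)
replace slot 2: 2·((-5)+2) − (-2) = -4 → (-5,-4,2)

-5,-4,2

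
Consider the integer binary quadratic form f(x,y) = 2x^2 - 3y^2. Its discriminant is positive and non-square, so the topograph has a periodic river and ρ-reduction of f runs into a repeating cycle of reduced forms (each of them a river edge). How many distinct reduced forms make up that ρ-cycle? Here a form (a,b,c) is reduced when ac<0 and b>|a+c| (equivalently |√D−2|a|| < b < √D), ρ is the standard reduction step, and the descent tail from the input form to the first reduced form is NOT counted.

D = 24, ⌊√D⌋ = 4
descent: ρ → (-3,0,2)
descent: ρ → (2,4,-1)  [lands on river]
river: ρ → (-1,4,2)
ρ-cycle length = 2 (tail of 2 descent steps not counted)

2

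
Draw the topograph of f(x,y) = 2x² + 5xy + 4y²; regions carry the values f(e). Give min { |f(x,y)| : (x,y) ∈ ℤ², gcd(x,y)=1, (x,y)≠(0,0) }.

translate: b→1 (≡5 mod 4), so (2,5,4)→(2,1,1)
flip: (2,1,1)→(1,-1,2)
translate: b→1 (≡-1 mod 2), so (1,-1,2)→(1,1,2)
reduced (well bottom): (1,1,2) with a≤c, −a<b≤a
well minimum = a = 1

1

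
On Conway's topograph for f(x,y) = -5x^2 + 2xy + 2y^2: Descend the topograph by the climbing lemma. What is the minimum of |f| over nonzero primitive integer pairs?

descent: ρ → (2,6,-1)  [lands on river]
river: ρ → (-1,6,2)
closes: descent 1, river 2
min |a| on river = 1

1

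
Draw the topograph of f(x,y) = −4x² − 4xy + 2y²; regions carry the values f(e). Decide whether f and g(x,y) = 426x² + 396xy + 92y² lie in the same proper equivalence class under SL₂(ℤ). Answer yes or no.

D₁ = 48, D₂ = 48
river cycle of f (length 2): (2, 4, -4), (-4, 4, 2)
river cycle of g (length 2): (2, 4, -4), (-4, 4, 2)
cycles coincide ⇒ equivalent

yes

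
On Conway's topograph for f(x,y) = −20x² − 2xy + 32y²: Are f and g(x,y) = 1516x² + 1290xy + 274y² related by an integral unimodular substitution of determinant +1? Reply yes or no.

D₁ = 2564, D₂ = 2564
river cycle of f (length 46): (-20, 38, 14), (14, 46, -8), (-8, 50, 2), (2, 50, -8), (-8, 46, 14), (14, 38, -20), (-20, 42, 10), (10, 38, -28), (-28, 18, 20), (20, 22, -26), … (36 more)
river cycle of g (length 46): (-20, 38, 14), (14, 46, -8), (-8, 50, 2), (2, 50, -8), (-8, 46, 14), (14, 38, -20), (-20, 42, 10), (10, 38, -28), (-28, 18, 20), (20, 22, -26), … (36 more)
cycles coincide ⇒ equivalent

yes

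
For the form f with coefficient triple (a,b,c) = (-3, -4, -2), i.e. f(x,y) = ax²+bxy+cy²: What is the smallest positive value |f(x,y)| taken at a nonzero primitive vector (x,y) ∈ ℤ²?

translate: b→-2 (≡4 mod 6), so (3,4,2)→(3,-2,1)
flip: (3,-2,1)→(1,2,3)
translate: b→0 (≡2 mod 2), so (1,2,3)→(1,0,2)
reduced (well bottom): (1,0,2) with a≤c, −a<b≤a
well minimum |f| = |-1| = 1 (negative-definite)

1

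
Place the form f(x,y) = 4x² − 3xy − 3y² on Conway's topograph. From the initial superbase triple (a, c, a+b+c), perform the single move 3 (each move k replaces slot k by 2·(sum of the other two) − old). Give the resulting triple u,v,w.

start (4,-3,-2) = (f(1,0),f(0,1),f(1,1))
replace slot 3: 2·(4+(-3)) − (-2) = 4 → (4,-3,4)

4,-3,4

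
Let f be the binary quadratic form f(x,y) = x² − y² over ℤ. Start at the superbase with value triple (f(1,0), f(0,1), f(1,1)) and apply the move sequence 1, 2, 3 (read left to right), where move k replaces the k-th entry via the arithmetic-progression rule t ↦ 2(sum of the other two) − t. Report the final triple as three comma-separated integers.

start (1,-1,0) = (f(1,0),f(0,1),f(1,1))
replace slot 1: 2·((-1)+0) − 1 = -3 → (-3,-1,0)
replace slot 2: 2·((-3)+0) − (-1) = -5 → (-3,-5,0)
replace slot 3: 2·((-3)+(-5)) − 0 = -16 → (-3,-5,-16)

-3,-5,-16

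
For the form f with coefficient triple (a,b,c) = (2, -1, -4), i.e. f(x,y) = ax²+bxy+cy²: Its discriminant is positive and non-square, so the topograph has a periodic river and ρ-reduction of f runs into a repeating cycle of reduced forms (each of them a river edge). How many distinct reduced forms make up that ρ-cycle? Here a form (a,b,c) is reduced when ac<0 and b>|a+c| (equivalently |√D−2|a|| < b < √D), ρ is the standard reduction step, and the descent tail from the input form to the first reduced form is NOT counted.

D = 33, ⌊√D⌋ = 5
descent: ρ → (-4,1,2)
descent: ρ → (2,3,-3)  [lands on river]
river: ρ → (-3,3,2)
river: ρ → (2,5,-1)
river: ρ → (-1,5,2)
ρ-cycle length = 4 (tail of 2 descent steps not counted)

4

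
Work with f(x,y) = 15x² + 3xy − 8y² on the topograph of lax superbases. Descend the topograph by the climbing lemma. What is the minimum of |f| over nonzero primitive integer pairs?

descent: ρ → (-8,13,10)  [lands on river]
river: ρ → (10,7,-11)
river: ρ → (-11,15,6)
river: ρ → (6,21,-2)
river: ρ → (-2,19,16)
river: ρ → (16,13,-5)
river: ρ → (-5,17,10)
river: ρ → (10,3,-12)
river: ρ → (-12,21,1)
river: ρ → (1,21,-12)
river: ρ → (-12,3,10)
river: ρ → (10,17,-5)
river: ρ → (-5,13,16)
river: ρ → (16,19,-2)
river: ρ → (-2,21,6)
river: ρ → (6,15,-11)
river: ρ → (-11,7,10)
river: ρ → (10,13,-8)
river: ρ → (-8,19,4)
river: ρ → (4,21,-3)
river: ρ → (-3,21,4)
river: ρ → (4,19,-8)
closes: descent 1, river 22
min |a| on river = 1

1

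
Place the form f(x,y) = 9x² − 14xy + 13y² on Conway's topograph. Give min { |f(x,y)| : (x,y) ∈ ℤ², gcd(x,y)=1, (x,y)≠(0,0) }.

translate: b→4 (≡-14 mod 18), so (9,-14,13)→(9,4,8)
flip: (9,4,8)→(8,-4,9)
reduced (well bottom): (8,-4,9) with a≤c, −a<b≤a
well minimum = a = 8

8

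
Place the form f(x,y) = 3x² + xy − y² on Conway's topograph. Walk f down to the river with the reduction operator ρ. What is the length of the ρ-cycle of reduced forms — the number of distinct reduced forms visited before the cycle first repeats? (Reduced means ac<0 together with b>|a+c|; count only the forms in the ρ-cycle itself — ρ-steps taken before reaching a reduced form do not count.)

D = 13, ⌊√D⌋ = 3
descent: ρ → (-1,3,1)  [lands on river]
river: ρ → (1,3,-1)
ρ-cycle length = 2 (tail of 1 descent step not counted)

2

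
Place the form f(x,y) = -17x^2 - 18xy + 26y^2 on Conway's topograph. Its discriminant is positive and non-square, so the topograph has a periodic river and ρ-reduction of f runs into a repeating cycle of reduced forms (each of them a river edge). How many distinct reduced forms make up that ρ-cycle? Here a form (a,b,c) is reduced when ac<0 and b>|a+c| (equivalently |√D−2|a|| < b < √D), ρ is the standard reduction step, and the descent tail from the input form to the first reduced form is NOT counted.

D = 2092, ⌊√D⌋ = 45
descent: ρ → (26,18,-17)  [lands on river]
river: ρ → (-17,16,27)
river: ρ → (27,38,-6)
river: ρ → (-6,34,39)
river: ρ → (39,44,-1)
river: ρ → (-1,44,39)
river: ρ → (39,34,-6)
river: ρ → (-6,38,27)
river: ρ → (27,16,-17)
river: ρ → (-17,18,26)
river: ρ → (26,34,-9)
river: ρ → (-9,38,18)
river: ρ → (18,34,-13)
river: ρ → (-13,44,3)
river: ρ → (3,40,-41)
river: ρ → (-41,42,2)
river: ρ → (2,42,-41)
river: ρ → (-41,40,3)
river: ρ → (3,44,-13)
river: ρ → (-13,34,18)
river: ρ → (18,38,-9)
river: ρ → (-9,34,26)
ρ-cycle length = 22 (tail of 1 descent step not counted)

22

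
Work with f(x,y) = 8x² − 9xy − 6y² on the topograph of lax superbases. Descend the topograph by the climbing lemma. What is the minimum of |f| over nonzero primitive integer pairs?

descent: ρ → (-6,9,8)  [lands on river]
river: ρ → (8,7,-7)
river: ρ → (-7,7,8)
river: ρ → (8,9,-6)
river: ρ → (-6,15,2)
river: ρ → (2,13,-13)
river: ρ → (-13,13,2)
river: ρ → (2,15,-6)
closes: descent 1, river 8
min |a| on river = 2

2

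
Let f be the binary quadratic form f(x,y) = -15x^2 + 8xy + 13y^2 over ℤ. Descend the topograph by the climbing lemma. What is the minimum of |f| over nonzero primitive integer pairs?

river: ρ → (13,18,-10)
river: ρ → (-10,22,9)
river: ρ → (9,14,-18)
river: ρ → (-18,22,5)
river: ρ → (5,28,-3)
river: ρ → (-3,26,14)
river: ρ → (14,2,-15)
river: ρ → (-15,28,1)
river: ρ → (1,28,-15)
river: ρ → (-15,2,14)
river: ρ → (14,26,-3)
river: ρ → (-3,28,5)
river: ρ → (5,22,-18)
river: ρ → (-18,14,9)
river: ρ → (9,22,-10)
river: ρ → (-10,18,13)
river: ρ → (13,8,-15)
river: ρ → (-15,22,6)
river: ρ → (6,26,-7)
river: ρ → (-7,16,21)
river: ρ → (21,26,-2)
river: ρ → (-2,26,21)
river: ρ → (21,16,-7)
river: ρ → (-7,26,6)
river: ρ → (6,22,-15)
river: ρ → (-15,8,13)
closes: descent 0, river 26
min |a| on river = 1

1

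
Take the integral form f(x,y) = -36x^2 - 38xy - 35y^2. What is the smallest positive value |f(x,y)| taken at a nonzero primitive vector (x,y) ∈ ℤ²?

translate: b→-34 (≡38 mod 72), so (36,38,35)→(36,-34,33)
flip: (36,-34,33)→(33,34,36)
translate: b→-32 (≡34 mod 66), so (33,34,36)→(33,-32,35)
reduced (well bottom): (33,-32,35) with a≤c, −a<b≤a
well minimum |f| = |-33| = 33 (negative-definite)

33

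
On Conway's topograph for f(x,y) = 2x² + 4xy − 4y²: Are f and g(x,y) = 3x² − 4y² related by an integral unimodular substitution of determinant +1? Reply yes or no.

D₁ = 48, D₂ = 48
river cycle of f (length 2): (-4, 4, 2), (2, 4, -4)
river cycle of g (length 2): (3, 6, -1), (-1, 6, 3)
cycles differ ⇒ inequivalent

no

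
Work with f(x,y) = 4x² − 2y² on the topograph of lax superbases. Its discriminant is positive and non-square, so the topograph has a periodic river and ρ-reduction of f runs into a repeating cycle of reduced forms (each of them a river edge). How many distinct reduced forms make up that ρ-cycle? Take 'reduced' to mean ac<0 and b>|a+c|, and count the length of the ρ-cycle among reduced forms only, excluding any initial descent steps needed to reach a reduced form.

D = 32, ⌊√D⌋ = 5
descent: ρ → (-2,4,2)  [lands on river]
river: ρ → (2,4,-2)
ρ-cycle length = 2 (tail of 1 descent step not counted)

2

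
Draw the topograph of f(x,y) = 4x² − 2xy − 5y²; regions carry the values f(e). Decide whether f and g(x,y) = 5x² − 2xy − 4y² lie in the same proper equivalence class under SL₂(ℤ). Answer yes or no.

D₁ = 84, D₂ = 84
river cycle of f (length 6): (-5, 2, 4), (4, 6, -3), (-3, 6, 4), (4, 2, -5), (-5, 8, 1), (1, 8, -5)
river cycle of g (length 6): (-4, 2, 5), (5, 8, -1), (-1, 8, 5), (5, 2, -4), (-4, 6, 3), (3, 6, -4)
cycles differ ⇒ inequivalent

no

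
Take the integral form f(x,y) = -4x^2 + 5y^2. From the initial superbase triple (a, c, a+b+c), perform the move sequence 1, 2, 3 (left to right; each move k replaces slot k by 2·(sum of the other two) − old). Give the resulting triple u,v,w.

start (-4,5,1) = (f(1,0),f(0,1),f(1,1))
replace slot 1: 2·(5+1) − (-4) = 16 → (16,5,1)
replace slot 2: 2·(16+1) − 5 = 29 → (16,29,1)
replace slot 3: 2·(16+29) − 1 = 89 → (16,29,89)

16,29,89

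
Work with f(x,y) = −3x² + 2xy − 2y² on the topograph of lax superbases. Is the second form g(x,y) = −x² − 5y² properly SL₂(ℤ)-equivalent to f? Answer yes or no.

D₁ = -20, D₂ = -20
f is negative-definite; reduce −f:
−f: flip: (3,-2,2)→(2,2,3)
−f: reduced (well bottom): (2,2,3) with a≤c, −a<b≤a
flip sign back: reduced form of f is (-2,-2,-3)
g is negative-definite; reduce −g:
−g: reduced (well bottom): (1,0,5) with a≤c, −a<b≤a
flip sign back: reduced form of g is (-1,0,-5)
reduced forms (-2, -2, -3) vs (-1, 0, -5) ⇒ inequivalent

no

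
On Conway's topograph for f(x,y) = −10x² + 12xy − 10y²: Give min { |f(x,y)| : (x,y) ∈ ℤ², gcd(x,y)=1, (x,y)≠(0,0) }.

translate: b→8 (≡-12 mod 20), so (10,-12,10)→(10,8,8)
flip: (10,8,8)→(8,-8,10)
translate: b→8 (≡-8 mod 16), so (8,-8,10)→(8,8,10)
reduced (well bottom): (8,8,10) with a≤c, −a<b≤a
well minimum |f| = |-8| = 8 (negative-definite)

8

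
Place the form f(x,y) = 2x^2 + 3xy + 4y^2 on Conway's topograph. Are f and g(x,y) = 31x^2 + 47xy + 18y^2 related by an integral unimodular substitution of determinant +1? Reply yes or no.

D₁ = -23, D₂ = -23
f: translate: b→-1 (≡3 mod 4), so (2,3,4)→(2,-1,3)
f: reduced (well bottom): (2,-1,3) with a≤c, −a<b≤a
g: translate: b→-15 (≡47 mod 62), so (31,47,18)→(31,-15,2)
g: flip: (31,-15,2)→(2,15,31)
g: translate: b→-1 (≡15 mod 4), so (2,15,31)→(2,-1,3)
g: reduced (well bottom): (2,-1,3) with a≤c, −a<b≤a
reduced forms (2, -1, 3) vs (2, -1, 3) ⇒ equivalent

yes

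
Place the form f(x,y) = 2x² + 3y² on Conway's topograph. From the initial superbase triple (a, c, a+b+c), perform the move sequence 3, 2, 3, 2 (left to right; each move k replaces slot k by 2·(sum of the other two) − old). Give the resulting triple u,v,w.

start (2,3,5) = (f(1,0),f(0,1),f(1,1))
replace slot 3: 2·(2+3) − 5 = 5 → (2,3,5)
replace slot 2: 2·(2+5) − 3 = 11 → (2,11,5)
replace slot 3: 2·(2+11) − 5 = 21 → (2,11,21)
replace slot 2: 2·(2+21) − 11 = 35 → (2,35,21)

2,35,21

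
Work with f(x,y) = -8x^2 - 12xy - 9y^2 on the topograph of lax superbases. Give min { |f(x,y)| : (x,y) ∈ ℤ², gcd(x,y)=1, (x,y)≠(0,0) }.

translate: b→-4 (≡12 mod 16), so (8,12,9)→(8,-4,5)
flip: (8,-4,5)→(5,4,8)
reduced (well bottom): (5,4,8) with a≤c, −a<b≤a
well minimum |f| = |-5| = 5 (negative-definite)

5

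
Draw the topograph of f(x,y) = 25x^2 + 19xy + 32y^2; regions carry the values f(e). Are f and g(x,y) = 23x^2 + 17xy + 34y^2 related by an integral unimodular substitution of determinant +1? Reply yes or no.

D₁ = -2839, D₂ = -2839
f: reduced (well bottom): (25,19,32) with a≤c, −a<b≤a
g: reduced (well bottom): (23,17,34) with a≤c, −a<b≤a
reduced forms (25, 19, 32) vs (23, 17, 34) ⇒ inequivalent

no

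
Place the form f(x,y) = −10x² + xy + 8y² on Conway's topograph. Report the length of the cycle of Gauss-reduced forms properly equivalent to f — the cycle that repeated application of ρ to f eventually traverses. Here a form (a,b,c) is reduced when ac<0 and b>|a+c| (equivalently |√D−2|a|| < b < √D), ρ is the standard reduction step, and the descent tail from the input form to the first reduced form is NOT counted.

D = 321, ⌊√D⌋ = 17
descent: ρ → (8,15,-3)  [lands on river]
river: ρ → (-3,15,8)
river: ρ → (8,17,-1)
river: ρ → (-1,17,8)
ρ-cycle length = 4 (tail of 1 descent step not counted)

4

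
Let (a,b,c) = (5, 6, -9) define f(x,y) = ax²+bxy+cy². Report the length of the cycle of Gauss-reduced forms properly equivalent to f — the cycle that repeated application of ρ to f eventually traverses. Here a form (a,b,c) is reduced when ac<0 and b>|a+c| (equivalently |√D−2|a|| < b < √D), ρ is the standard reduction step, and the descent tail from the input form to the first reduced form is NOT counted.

D = 216, ⌊√D⌋ = 14
river: ρ → (-9,12,2)
river: ρ → (2,12,-9)
river: ρ → (-9,6,5)
river: ρ → (5,14,-1)
river: ρ → (-1,14,5)
river: ρ → (5,6,-9)
ρ-cycle length = 6 (tail of 0 descent steps not counted)

6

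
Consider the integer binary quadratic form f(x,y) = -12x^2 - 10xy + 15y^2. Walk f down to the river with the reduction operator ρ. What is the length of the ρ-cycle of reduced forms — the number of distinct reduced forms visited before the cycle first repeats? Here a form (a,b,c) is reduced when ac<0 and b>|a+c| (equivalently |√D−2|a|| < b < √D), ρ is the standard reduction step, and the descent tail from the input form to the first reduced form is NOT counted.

D = 820, ⌊√D⌋ = 28
descent: ρ → (15,10,-12)  [lands on river]
river: ρ → (-12,14,13)
river: ρ → (13,12,-13)
river: ρ → (-13,14,12)
river: ρ → (12,10,-15)
river: ρ → (-15,20,7)
river: ρ → (7,22,-12)
river: ρ → (-12,26,3)
river: ρ → (3,28,-3)
river: ρ → (-3,26,12)
river: ρ → (12,22,-7)
river: ρ → (-7,20,15)
ρ-cycle length = 12 (tail of 1 descent step not counted)

12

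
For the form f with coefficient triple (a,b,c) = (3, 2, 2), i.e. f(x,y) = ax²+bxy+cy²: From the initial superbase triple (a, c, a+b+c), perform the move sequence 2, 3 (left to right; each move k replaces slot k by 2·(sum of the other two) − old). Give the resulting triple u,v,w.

start (3,2,7) = (f(1,0),f(0,1),f(1,1))
replace slot 2: 2·(3+7) − 2 = 18 → (3,18,7)
replace slot 3: 2·(3+18) − 7 = 35 → (3,18,35)

3,18,35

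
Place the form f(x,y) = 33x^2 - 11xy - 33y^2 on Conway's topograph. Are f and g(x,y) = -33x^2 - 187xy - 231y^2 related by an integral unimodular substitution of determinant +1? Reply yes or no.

D₁ = 4477, D₂ = 4477
river cycle of f (length 6): (-33, 11, 33), (33, 55, -11), (-11, 55, 33), (33, 11, -33), (-33, 55, 11), (11, 55, -33)
river cycle of g (length 6): (-33, 11, 33), (33, 55, -11), (-11, 55, 33), (33, 11, -33), (-33, 55, 11), (11, 55, -33)
cycles coincide ⇒ equivalent

yes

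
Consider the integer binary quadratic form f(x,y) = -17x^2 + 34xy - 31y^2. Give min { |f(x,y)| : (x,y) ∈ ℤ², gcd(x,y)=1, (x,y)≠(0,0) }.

translate: b→0 (≡-34 mod 34), so (17,-34,31)→(17,0,14)
flip: (17,0,14)→(14,0,17)
reduced (well bottom): (14,0,17) with a≤c, −a<b≤a
well minimum |f| = |-14| = 14 (negative-definite)

14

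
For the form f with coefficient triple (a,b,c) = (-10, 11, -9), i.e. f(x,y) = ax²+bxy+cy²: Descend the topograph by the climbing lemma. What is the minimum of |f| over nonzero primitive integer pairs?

translate: b→9 (≡-11 mod 20), so (10,-11,9)→(10,9,8)
flip: (10,9,8)→(8,-9,10)
translate: b→7 (≡-9 mod 16), so (8,-9,10)→(8,7,9)
reduced (well bottom): (8,7,9) with a≤c, −a<b≤a
well minimum |f| = |-8| = 8 (negative-definite)

8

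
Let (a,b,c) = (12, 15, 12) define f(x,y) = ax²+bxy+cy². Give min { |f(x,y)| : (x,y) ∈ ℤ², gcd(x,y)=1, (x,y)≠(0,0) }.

translate: b→-9 (≡15 mod 24), so (12,15,12)→(12,-9,9)
flip: (12,-9,9)→(9,9,12)
reduced (well bottom): (9,9,12) with a≤c, −a<b≤a
well minimum = a = 9

9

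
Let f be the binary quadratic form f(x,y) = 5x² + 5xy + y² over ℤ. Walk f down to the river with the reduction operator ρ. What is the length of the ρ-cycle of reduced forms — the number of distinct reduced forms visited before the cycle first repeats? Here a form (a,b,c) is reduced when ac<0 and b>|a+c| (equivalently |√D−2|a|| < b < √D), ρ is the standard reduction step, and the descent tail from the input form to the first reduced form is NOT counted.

D = 5, ⌊√D⌋ = 2
descent: ρ → (1,1,-1)  [lands on river]
river: ρ → (-1,1,1)
ρ-cycle length = 2 (tail of 1 descent step not counted)

2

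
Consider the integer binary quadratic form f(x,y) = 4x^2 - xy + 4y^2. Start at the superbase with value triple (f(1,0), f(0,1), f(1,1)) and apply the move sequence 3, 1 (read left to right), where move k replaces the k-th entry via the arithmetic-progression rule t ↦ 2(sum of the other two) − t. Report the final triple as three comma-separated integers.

start (4,4,7) = (f(1,0),f(0,1),f(1,1))
replace slot 3: 2·(4+4) − 7 = 9 → (4,4,9)
replace slot 1: 2·(4+9) − 4 = 22 → (22,4,9)

22,4,9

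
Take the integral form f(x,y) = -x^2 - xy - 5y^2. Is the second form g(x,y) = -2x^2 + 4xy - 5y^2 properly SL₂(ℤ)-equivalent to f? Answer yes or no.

D₁ = -19, D₂ = -24
discriminants differ ⇒ not SL₂(ℤ)-equivalent

no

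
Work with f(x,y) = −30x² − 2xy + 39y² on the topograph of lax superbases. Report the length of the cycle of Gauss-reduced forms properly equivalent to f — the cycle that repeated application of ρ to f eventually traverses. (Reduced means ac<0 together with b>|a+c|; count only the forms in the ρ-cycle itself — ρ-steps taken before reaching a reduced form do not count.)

D = 4684, ⌊√D⌋ = 68
descent: ρ → (39,2,-30)
descent: ρ → (-30,58,11)  [lands on river]
river: ρ → (11,52,-45)
river: ρ → (-45,38,18)
river: ρ → (18,34,-49)
river: ρ → (-49,64,3)
river: ρ → (3,68,-5)
river: ρ → (-5,62,42)
river: ρ → (42,22,-25)
river: ρ → (-25,28,39)
river: ρ → (39,50,-14)
river: ρ → (-14,62,15)
river: ρ → (15,58,-22)
river: ρ → (-22,30,43)
river: ρ → (43,56,-9)
river: ρ → (-9,52,55)
river: ρ → (55,58,-6)
river: ρ → (-6,62,35)
river: ρ → (35,8,-33)
river: ρ → (-33,58,10)
river: ρ → (10,62,-21)
river: ρ → (-21,64,7)
river: ρ → (7,62,-30)
ρ-cycle length = 22 (tail of 2 descent steps not counted)

22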